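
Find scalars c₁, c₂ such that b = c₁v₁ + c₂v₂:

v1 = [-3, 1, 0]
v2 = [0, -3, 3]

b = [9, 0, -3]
c1 = -3, c2 = -1

b = -3·v1 + -1·v2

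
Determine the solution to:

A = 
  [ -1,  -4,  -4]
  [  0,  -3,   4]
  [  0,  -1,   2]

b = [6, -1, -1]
Row reduce the augmented matrix [A|b]:
R3 → R3 - (1/3)·R2
REF = 
  [  -1,   -4,   -4,    6]
  [   0,   -3,    4,   -1]
  [   0,    0,  2/3, -2/3]

Back-substitution:
x₃ = (-2/3) / (2/3) = -1
x₂ = (-1 - (4)(-1)) / (-3) = -1
x₁ = (6 - (-4)(-1) - (-4)(-1)) / (-1) = 2

x = [2, -1, -1]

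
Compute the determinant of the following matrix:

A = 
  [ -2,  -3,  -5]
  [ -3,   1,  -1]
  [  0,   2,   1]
15

Cofactor expansion along row 1:
det(A) = (-2)·((1)(1) - (-1)(2)) - (-3)·((-3)(1) - (-1)(0)) + (-5)·((-3)(2) - (1)(0))
  = (-2)(3) - (-3)(-3) + (-5)(-6)
  = 15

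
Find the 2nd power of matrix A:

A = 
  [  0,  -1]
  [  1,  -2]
A² = A·A:
A²[1,1] = (0)(0) + (-1)(1) = -1
A²[1,2] = (0)(-1) + (-1)(-2) = 2
A²[2,1] = (1)(0) + (-2)(1) = -2
A²[2,2] = (1)(-1) + (-2)(-2) = 3
A² = 
  [ -1,   2]
  [ -2,   3]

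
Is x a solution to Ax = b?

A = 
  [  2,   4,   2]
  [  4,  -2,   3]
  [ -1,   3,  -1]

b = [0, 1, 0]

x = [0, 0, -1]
No

Ax = [-2, -3, 1] ≠ b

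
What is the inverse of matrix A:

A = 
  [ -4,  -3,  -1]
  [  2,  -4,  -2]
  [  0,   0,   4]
det(A) = (-4)·((-4)(4) - (-2)(0)) - (-3)·((2)(4) - (-2)(0)) + (-1)·((2)(0) - (-4)(0))
  = (-4)(-16) - (-3)(8) + (-1)(0)
  = 88
det(A) = 88 ≠ 0, so A is invertible.

Cofactors Cᵢⱼ = (-1)ⁱ⁺ʲ·Mᵢⱼ:
C = 
  [-16,  -8,   0]
  [ 12, -16,   0]
  [  2, -10,  22]

adj(A) = Cᵀ:
adj(A) = 
  [-16,  12,   2]
  [ -8, -16, -10]
  [  0,   0,  22]

A⁻¹ = (1/88) · adj(A):
A⁻¹ = 
  [-2/11,  3/22,  1/44]
  [-1/11, -2/11, -5/44]
  [    0,     0,   1/4]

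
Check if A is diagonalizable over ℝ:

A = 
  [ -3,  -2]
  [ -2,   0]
Yes

tr(A) = -3, det(A) = -4
Characteristic polynomial: λ² - tr(A)λ + det(A) = λ² + 3λ - 4
λ² + 3λ - 4 = (λ + 4)(λ - 1)
Eigenvalues: 1, -4
λ=-4: alg. mult. = 1, geom. mult. = 2 - rank(A - (-4)I) = 2 - 1 = 1
λ=1: alg. mult. = 1, geom. mult. = 2 - rank(A - (1)I) = 2 - 1 = 1
Sum of geometric multiplicities equals n, so A has n independent eigenvectors.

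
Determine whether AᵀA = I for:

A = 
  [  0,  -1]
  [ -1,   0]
Yes

AᵀA = 
  [  1,   0]
  [  0,   1]
= I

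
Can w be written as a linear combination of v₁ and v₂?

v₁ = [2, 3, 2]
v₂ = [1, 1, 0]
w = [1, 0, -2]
Yes

Form the augmented matrix and row-reduce:
[v₁|v₂|w] = 
  [  2,   1,   1]
  [  3,   1,   0]
  [  2,   0,  -2]
R2 → R2 - (3/2)·R1
R3 → R3 - (1)·R1
R3 → R3 - (2)·R2
REF = 
  [   2,    1,    1]
  [   0, -1/2, -3/2]
  [   0,    0,    0]

No row of the form [0 0 | nonzero], so the system is consistent. Back-substitution gives c₁ = -1, c₂ = 3: w = (-1)·v₁ + (3)·v₂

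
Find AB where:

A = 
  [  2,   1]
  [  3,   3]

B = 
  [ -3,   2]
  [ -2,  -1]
A is 2×2 and B is 2×2, so AB is 2×2. Each entry is (row of A)·(column of B):
AB[1,1] = (2)(-3) + (1)(-2) = -8
AB[1,2] = (2)(2) + (1)(-1) = 3
AB[2,1] = (3)(-3) + (3)(-2) = -15
AB[2,2] = (3)(2) + (3)(-1) = 3

AB = 
  [ -8,   3]
  [-15,   3]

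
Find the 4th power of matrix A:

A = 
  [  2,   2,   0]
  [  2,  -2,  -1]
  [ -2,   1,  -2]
A^4 = 
  [ 60,  16, -22]
  [ 38,  17,  36]
  [  6, -80, -27]

A² = A·A:
A²[1,1] = (2)(2) + (2)(2) + (0)(-2) = 8
A²[1,2] = (2)(2) + (2)(-2) + (0)(1) = 0
A²[1,3] = (2)(0) + (2)(-1) + (0)(-2) = -2
A²[2,1] = (2)(2) + (-2)(2) + (-1)(-2) = 2
A²[2,2] = (2)(2) + (-2)(-2) + (-1)(1) = 7
A²[2,3] = (2)(0) + (-2)(-1) + (-1)(-2) = 4
A²[3,1] = (-2)(2) + (1)(2) + (-2)(-2) = 2
A²[3,2] = (-2)(2) + (1)(-2) + (-2)(1) = -8
A²[3,3] = (-2)(0) + (1)(-1) + (-2)(-2) = 3
A² = 
  [  8,   0,  -2]
  [  2,   7,   4]
  [  2,  -8,   3]

A^3 = A^2·A:
A^3[1,1] = (8)(2) + (0)(2) + (-2)(-2) = 20
A^3[1,2] = (8)(2) + (0)(-2) + (-2)(1) = 14
A^3[1,3] = (8)(0) + (0)(-1) + (-2)(-2) = 4
A^3[2,1] = (2)(2) + (7)(2) + (4)(-2) = 10
A^3[2,2] = (2)(2) + (7)(-2) + (4)(1) = -6
A^3[2,3] = (2)(0) + (7)(-1) + (4)(-2) = -15
A^3[3,1] = (2)(2) + (-8)(2) + (3)(-2) = -18
A^3[3,2] = (2)(2) + (-8)(-2) + (3)(1) = 23
A^3[3,3] = (2)(0) + (-8)(-1) + (3)(-2) = 2
A^3 = 
  [ 20,  14,   4]
  [ 10,  -6, -15]
  [-18,  23,   2]

A^4 = A^3·A:
A^4[1,1] = (20)(2) + (14)(2) + (4)(-2) = 60
A^4[1,2] = (20)(2) + (14)(-2) + (4)(1) = 16
A^4[1,3] = (20)(0) + (14)(-1) + (4)(-2) = -22
A^4[2,1] = (10)(2) + (-6)(2) + (-15)(-2) = 38
A^4[2,2] = (10)(2) + (-6)(-2) + (-15)(1) = 17
A^4[2,3] = (10)(0) + (-6)(-1) + (-15)(-2) = 36
A^4[3,1] = (-18)(2) + (23)(2) + (2)(-2) = 6
A^4[3,2] = (-18)(2) + (23)(-2) + (2)(1) = -80
A^4[3,3] = (-18)(0) + (23)(-1) + (2)(-2) = -27
A^4 = 
  [ 60,  16, -22]
  [ 38,  17,  36]
  [  6, -80, -27]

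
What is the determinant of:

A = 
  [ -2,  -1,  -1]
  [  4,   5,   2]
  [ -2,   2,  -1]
Cofactor expansion along row 1:
det(A) = (-2)·((5)(-1) - (2)(2)) - (-1)·((4)(-1) - (2)(-2)) + (-1)·((4)(2) - (5)(-2))
  = (-2)(-9) - (-1)(0) + (-1)(18)
  = 0

det(A) = 0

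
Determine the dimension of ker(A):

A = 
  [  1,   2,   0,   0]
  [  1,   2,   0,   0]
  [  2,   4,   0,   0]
nullity(A) = 3

Row reduce:
R2 → R2 - (1)·R1
R3 → R3 - (2)·R1
REF = 
  [  1,   2,   0,   0]
  [  0,   0,   0,   0]
  [  0,   0,   0,   0]
Pivot columns: 1 → 1 pivot.
rank(A) = 1, so nullity(A) = 4 - 1 = 3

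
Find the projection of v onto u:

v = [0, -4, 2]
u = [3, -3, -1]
v·u = (0)(3) + (-4)(-3) + (2)(-1) = 10
u·u = (3)² + (-3)² + (-1)² = 19
proj_u(v) = (v·u / u·u) × u = (10/19) × u

proj_u(v) = [30/19, -30/19, -10/19]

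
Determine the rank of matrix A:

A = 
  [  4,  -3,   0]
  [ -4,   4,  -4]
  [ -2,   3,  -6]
rank(A) = 2

Row reduce:
R2 → R2 + (1)·R1
R3 → R3 + (1/2)·R1
R3 → R3 - (3/2)·R2
REF = 
  [  4,  -3,   0]
  [  0,   1,  -4]
  [  0,   0,   0]
Pivot columns: 1, 2 → 2 pivots.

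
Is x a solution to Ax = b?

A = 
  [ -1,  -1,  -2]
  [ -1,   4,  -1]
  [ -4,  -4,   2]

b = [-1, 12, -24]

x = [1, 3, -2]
No

Ax = [0, 13, -20] ≠ b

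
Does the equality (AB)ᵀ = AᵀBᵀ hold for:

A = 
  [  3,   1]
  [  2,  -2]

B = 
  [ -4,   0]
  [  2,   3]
No

(AB)ᵀ = 
  [-10, -12]
  [  3,  -6]

AᵀBᵀ = 
  [-12,  12]
  [ -4,  -4]

The two matrices differ, so (AB)ᵀ ≠ AᵀBᵀ in general. The correct identity is (AB)ᵀ = BᵀAᵀ.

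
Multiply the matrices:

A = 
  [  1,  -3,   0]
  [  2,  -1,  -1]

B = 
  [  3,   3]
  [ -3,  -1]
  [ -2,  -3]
A is 2×3 and B is 3×2, so AB is 2×2. Each entry is (row of A)·(column of B):
AB[1,1] = (1)(3) + (-3)(-3) + (0)(-2) = 12
AB[1,2] = (1)(3) + (-3)(-1) + (0)(-3) = 6
AB[2,1] = (2)(3) + (-1)(-3) + (-1)(-2) = 11
AB[2,2] = (2)(3) + (-1)(-1) + (-1)(-3) = 10

AB = 
  [ 12,   6]
  [ 11,  10]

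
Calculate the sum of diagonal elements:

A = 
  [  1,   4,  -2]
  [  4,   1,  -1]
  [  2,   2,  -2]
0

tr(A) = 1 + 1 + -2 = 0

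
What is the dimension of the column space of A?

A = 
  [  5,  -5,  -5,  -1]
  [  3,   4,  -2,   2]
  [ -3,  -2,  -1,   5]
Row reduce:
R2 → R2 - (3/5)·R1
R3 → R3 + (3/5)·R1
R3 → R3 + (5/7)·R2
REF = 
  [     5,     -5,     -5,     -1]
  [     0,      7,      1,   13/5]
  [     0,      0,  -23/7, 219/35]
Pivot columns: 1, 2, 3 → 3 pivots.
dim(Col(A)) = number of pivot columns = 3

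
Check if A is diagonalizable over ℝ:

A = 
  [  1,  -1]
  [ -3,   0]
Yes

tr(A) = 1, det(A) = -3
Characteristic polynomial: λ² - tr(A)λ + det(A) = λ² - λ - 3
λ² - λ - 3 = 0  ⇒  λ = (1 ± √((-1)² - 4·(-3)))/2 = (1 ± √(13))/2
  = (1 + √13)/2,  (1 - √13)/2
Eigenvalues: (1 + √13)/2, (1 - √13)/2  (≈ 2.303, -1.303)
The two irrational eigenvalues are distinct (simple), so each has alg. mult. = geom. mult. = 1.
Sum of geometric multiplicities equals n, so A has n independent eigenvectors.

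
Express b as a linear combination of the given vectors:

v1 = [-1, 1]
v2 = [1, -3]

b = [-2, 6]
c1 = 0, c2 = -2

b = 0·v1 + -2·v2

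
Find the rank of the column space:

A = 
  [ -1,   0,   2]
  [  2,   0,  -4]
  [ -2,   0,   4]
dim(Col(A)) = 1

Row reduce:
R2 → R2 + (2)·R1
R3 → R3 - (2)·R1
REF = 
  [ -1,   0,   2]
  [  0,   0,   0]
  [  0,   0,   0]
Pivot columns: 1 → 1 pivot.
dim(Col(A)) = number of pivot columns = 1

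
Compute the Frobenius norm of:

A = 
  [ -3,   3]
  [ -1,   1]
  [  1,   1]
||A||_F = 4.69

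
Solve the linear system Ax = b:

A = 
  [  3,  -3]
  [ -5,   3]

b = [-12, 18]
x = [-3, 1]

Row reduce the augmented matrix [A|b]:
R2 → R2 + (5/3)·R1
REF = 
  [  3,  -3, -12]
  [  0,  -2,  -2]

Back-substitution:
x₂ = (-2) / (-2) = 1
x₁ = (-12 - (-3)(1)) / 3 = -3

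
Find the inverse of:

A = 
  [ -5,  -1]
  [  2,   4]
det(A) = (-5)(4) - (-1)(2) = -18
For a 2×2 matrix, A⁻¹ = (1/det(A)) · [[d, -b], [-c, a]]
    = (-1/18) · [[4, 1], [-2, -5]]

A⁻¹ = 
  [ -2/9, -1/18]
  [  1/9,  5/18]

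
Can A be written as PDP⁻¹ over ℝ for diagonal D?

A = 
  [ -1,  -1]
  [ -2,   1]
Yes

tr(A) = 0, det(A) = -3
Characteristic polynomial: λ² - tr(A)λ + det(A) = λ² - 3
λ² - 3 = 0  ⇒  λ = (0 ± √((0)² - 4·(-3)))/2 = (0 ± √(12))/2
  = √3,  -√3
Eigenvalues: √3, -√3  (≈ 1.732, -1.732)
The two irrational eigenvalues are distinct (simple), so each has alg. mult. = geom. mult. = 1.
Sum of geometric multiplicities equals n, so A has n independent eigenvectors.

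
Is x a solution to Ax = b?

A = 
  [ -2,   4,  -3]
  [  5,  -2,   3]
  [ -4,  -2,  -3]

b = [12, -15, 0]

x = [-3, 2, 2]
No

Ax = [8, -13, 2] ≠ b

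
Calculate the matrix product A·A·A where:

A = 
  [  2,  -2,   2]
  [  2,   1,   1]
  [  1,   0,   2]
A^3 = 
  [ -2, -10,  10]
  [ 15, -17,  25]
  [ 10, -10,  18]

A² = A·A:
A²[1,1] = (2)(2) + (-2)(2) + (2)(1) = 2
A²[1,2] = (2)(-2) + (-2)(1) + (2)(0) = -6
A²[1,3] = (2)(2) + (-2)(1) + (2)(2) = 6
A²[2,1] = (2)(2) + (1)(2) + (1)(1) = 7
A²[2,2] = (2)(-2) + (1)(1) + (1)(0) = -3
A²[2,3] = (2)(2) + (1)(1) + (1)(2) = 7
A²[3,1] = (1)(2) + (0)(2) + (2)(1) = 4
A²[3,2] = (1)(-2) + (0)(1) + (2)(0) = -2
A²[3,3] = (1)(2) + (0)(1) + (2)(2) = 6
A² = 
  [  2,  -6,   6]
  [  7,  -3,   7]
  [  4,  -2,   6]

A^3 = A^2·A:
A^3[1,1] = (2)(2) + (-6)(2) + (6)(1) = -2
A^3[1,2] = (2)(-2) + (-6)(1) + (6)(0) = -10
A^3[1,3] = (2)(2) + (-6)(1) + (6)(2) = 10
A^3[2,1] = (7)(2) + (-3)(2) + (7)(1) = 15
A^3[2,2] = (7)(-2) + (-3)(1) + (7)(0) = -17
A^3[2,3] = (7)(2) + (-3)(1) + (7)(2) = 25
A^3[3,1] = (4)(2) + (-2)(2) + (6)(1) = 10
A^3[3,2] = (4)(-2) + (-2)(1) + (6)(0) = -10
A^3[3,3] = (4)(2) + (-2)(1) + (6)(2) = 18
A^3 = 
  [ -2, -10,  10]
  [ 15, -17,  25]
  [ 10, -10,  18]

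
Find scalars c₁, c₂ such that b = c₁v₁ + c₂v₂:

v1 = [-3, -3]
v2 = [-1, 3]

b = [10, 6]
c1 = -3, c2 = -1

b = -3·v1 + -1·v2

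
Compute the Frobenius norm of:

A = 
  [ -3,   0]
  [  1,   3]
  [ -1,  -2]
||A||_F = 4.899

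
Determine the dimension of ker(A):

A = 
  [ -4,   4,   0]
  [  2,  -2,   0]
nullity(A) = 2

Row reduce:
R2 → R2 + (1/2)·R1
REF = 
  [ -4,   4,   0]
  [  0,   0,   0]
Pivot columns: 1 → 1 pivot.
rank(A) = 1, so nullity(A) = 3 - 1 = 2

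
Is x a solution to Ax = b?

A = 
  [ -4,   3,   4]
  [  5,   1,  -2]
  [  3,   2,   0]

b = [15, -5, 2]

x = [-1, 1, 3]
No

Ax = [19, -10, -1] ≠ b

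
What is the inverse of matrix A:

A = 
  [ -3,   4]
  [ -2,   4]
det(A) = (-3)(4) - (4)(-2) = -4
For a 2×2 matrix, A⁻¹ = (1/det(A)) · [[d, -b], [-c, a]]
    = (-1/4) · [[4, -4], [2, -3]]

A⁻¹ = 
  [  -1,    1]
  [-1/2,  3/4]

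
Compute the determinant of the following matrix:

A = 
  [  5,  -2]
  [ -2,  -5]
-29

For a 2×2 matrix, det = ad - bc = (5)(-5) - (-2)(-2) = -29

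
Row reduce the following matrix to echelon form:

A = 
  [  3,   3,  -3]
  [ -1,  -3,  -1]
Row operations:
R2 → R2 + (1/3)·R1

Resulting echelon form:
REF = 
  [  3,   3,  -3]
  [  0,  -2,  -2]

Rank = 2 (number of non-zero pivot rows).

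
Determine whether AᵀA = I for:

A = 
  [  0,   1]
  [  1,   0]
Yes

AᵀA = 
  [  1,   0]
  [  0,   1]
= I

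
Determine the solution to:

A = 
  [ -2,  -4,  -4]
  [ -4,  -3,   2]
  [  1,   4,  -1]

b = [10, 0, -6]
Row reduce the augmented matrix [A|b]:
R2 → R2 - (2)·R1
R3 → R3 + (1/2)·R1
R3 → R3 - (2/5)·R2
REF = 
  [ -2,  -4,  -4,  10]
  [  0,   5,  10, -20]
  [  0,   0,  -7,   7]

Back-substitution:
x₃ = 7 / (-7) = -1
x₂ = (-20 - (10)(-1)) / 5 = -2
x₁ = (10 - (-4)(-2) - (-4)(-1)) / (-2) = 1

x = [1, -2, -1]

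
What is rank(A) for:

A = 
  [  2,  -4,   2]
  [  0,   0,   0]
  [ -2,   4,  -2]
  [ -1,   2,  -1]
rank(A) = 1

Row reduce:
R3 → R3 + (1)·R1
R4 → R4 + (1/2)·R1
REF = 
  [  2,  -4,   2]
  [  0,   0,   0]
  [  0,   0,   0]
  [  0,   0,   0]
Pivot columns: 1 → 1 pivot.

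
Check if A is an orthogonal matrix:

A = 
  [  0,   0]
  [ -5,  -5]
No

AᵀA = 
  [ 25,  25]
  [ 25,  25]
≠ I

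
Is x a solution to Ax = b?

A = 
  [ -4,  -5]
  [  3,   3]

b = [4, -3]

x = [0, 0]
No

Ax = [0, 0] ≠ b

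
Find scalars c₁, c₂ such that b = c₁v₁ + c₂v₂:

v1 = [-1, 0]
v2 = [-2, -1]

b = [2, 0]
c1 = -2, c2 = 0

b = -2·v1 + 0·v2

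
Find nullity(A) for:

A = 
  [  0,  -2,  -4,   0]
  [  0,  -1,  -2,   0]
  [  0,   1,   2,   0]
nullity(A) = 3

Row reduce:
R2 → R2 - (1/2)·R1
R3 → R3 + (1/2)·R1
REF = 
  [  0,  -2,  -4,   0]
  [  0,   0,   0,   0]
  [  0,   0,   0,   0]
Pivot columns: 2 → 1 pivot.
rank(A) = 1, so nullity(A) = 4 - 1 = 3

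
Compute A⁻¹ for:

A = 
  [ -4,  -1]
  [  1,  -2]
det(A) = (-4)(-2) - (-1)(1) = 9
For a 2×2 matrix, A⁻¹ = (1/det(A)) · [[d, -b], [-c, a]]
    = (1/9) · [[-2, 1], [-1, -4]]

A⁻¹ = 
  [-2/9,  1/9]
  [-1/9, -4/9]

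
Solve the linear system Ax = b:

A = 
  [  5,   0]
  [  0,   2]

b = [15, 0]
Row reduce the augmented matrix [A|b]:
(already in echelon form)
REF = 
  [  5,   0,  15]
  [  0,   2,   0]

Back-substitution:
x₂ = 0 / 2 = 0
x₁ = (15 - (0)(0)) / 5 = 3

x = [3, 0]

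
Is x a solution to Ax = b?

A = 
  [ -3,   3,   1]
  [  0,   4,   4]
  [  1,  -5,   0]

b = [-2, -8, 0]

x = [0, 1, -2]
No

Ax = [1, -4, -5] ≠ b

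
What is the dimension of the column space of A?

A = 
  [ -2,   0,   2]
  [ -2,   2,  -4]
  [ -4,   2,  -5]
dim(Col(A)) = 3

Row reduce:
R2 → R2 - (1)·R1
R3 → R3 - (2)·R1
R3 → R3 - (1)·R2
REF = 
  [ -2,   0,   2]
  [  0,   2,  -6]
  [  0,   0,  -3]
Pivot columns: 1, 2, 3 → 3 pivots.
dim(Col(A)) = number of pivot columns = 3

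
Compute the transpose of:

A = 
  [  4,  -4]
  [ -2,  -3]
Aᵀ = 
  [  4,  -2]
  [ -4,  -3]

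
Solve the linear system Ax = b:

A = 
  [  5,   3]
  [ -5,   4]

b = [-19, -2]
Row reduce the augmented matrix [A|b]:
R2 → R2 + (1)·R1
REF = 
  [  5,   3, -19]
  [  0,   7, -21]

Back-substitution:
x₂ = (-21) / 7 = -3
x₁ = (-19 - (3)(-3)) / 5 = -2

x = [-2, -3]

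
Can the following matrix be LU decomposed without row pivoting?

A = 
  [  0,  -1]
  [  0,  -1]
Yes.
The first column is zero, so A is already upper triangular: L = I, U = A.
L = 
  [  1,   0]
  [  0,   1]
U = 
  [  0,  -1]
  [  0,  -1]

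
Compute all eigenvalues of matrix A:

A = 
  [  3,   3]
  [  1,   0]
tr(A) = 3, det(A) = -3
Characteristic polynomial: λ² - tr(A)λ + det(A) = λ² - 3λ - 3
λ² - 3λ - 3 = 0  ⇒  λ = (3 ± √((-3)² - 4·(-3)))/2 = (3 ± √(21))/2
  = (3 + √21)/2,  (3 - √21)/2

λ = (3 + √21)/2, (3 - √21)/2  (≈ 3.791, -0.7913)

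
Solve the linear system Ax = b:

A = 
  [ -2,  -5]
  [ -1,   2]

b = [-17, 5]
x = [1, 3]

Row reduce the augmented matrix [A|b]:
R2 → R2 - (1/2)·R1
REF = 
  [  -2,   -5,  -17]
  [   0,  9/2, 27/2]

Back-substitution:
x₂ = (27/2) / (9/2) = 3
x₁ = (-17 - (-5)(3)) / (-2) = 1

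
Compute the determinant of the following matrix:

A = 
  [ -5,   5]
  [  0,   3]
For a 2×2 matrix, det = ad - bc = (-5)(3) - (5)(0) = -15

det(A) = -15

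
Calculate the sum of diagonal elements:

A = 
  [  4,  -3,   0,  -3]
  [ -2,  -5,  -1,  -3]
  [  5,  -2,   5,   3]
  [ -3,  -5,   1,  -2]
2

tr(A) = 4 + -5 + 5 + -2 = 2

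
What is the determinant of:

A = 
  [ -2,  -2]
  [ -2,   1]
-6

For a 2×2 matrix, det = ad - bc = (-2)(1) - (-2)(-2) = -6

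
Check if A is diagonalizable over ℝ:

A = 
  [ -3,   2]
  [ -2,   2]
Yes

tr(A) = -1, det(A) = -2
Characteristic polynomial: λ² - tr(A)λ + det(A) = λ² + λ - 2
λ² + λ - 2 = (λ + 2)(λ - 1)
Eigenvalues: 1, -2
λ=-2: alg. mult. = 1, geom. mult. = 2 - rank(A - (-2)I) = 2 - 1 = 1
λ=1: alg. mult. = 1, geom. mult. = 2 - rank(A - (1)I) = 2 - 1 = 1
Sum of geometric multiplicities equals n, so A has n independent eigenvectors.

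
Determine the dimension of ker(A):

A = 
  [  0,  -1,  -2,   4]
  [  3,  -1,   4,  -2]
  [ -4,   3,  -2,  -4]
nullity(A) = 2

Row reduce:
Swap R1 ↔ R2
R3 → R3 + (4/3)·R1
R3 → R3 + (5/3)·R2
REF = 
  [  3,  -1,   4,  -2]
  [  0,  -1,  -2,   4]
  [  0,   0,   0,   0]
Pivot columns: 1, 2 → 2 pivots.
rank(A) = 2, so nullity(A) = 4 - 2 = 2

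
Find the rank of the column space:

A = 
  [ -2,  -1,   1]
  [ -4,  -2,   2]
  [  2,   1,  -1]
Row reduce:
R2 → R2 - (2)·R1
R3 → R3 + (1)·R1
REF = 
  [ -2,  -1,   1]
  [  0,   0,   0]
  [  0,   0,   0]
Pivot columns: 1 → 1 pivot.
dim(Col(A)) = number of pivot columns = 1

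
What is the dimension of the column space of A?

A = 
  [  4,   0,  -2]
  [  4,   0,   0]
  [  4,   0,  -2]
dim(Col(A)) = 2

Row reduce:
R2 → R2 - (1)·R1
R3 → R3 - (1)·R1
REF = 
  [  4,   0,  -2]
  [  0,   0,   2]
  [  0,   0,   0]
Pivot columns: 1, 3 → 2 pivots.
dim(Col(A)) = number of pivot columns = 2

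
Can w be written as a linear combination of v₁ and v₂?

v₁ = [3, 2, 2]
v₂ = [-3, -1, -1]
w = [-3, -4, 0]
No

Form the augmented matrix and row-reduce:
[v₁|v₂|w] = 
  [  3,  -3,  -3]
  [  2,  -1,  -4]
  [  2,  -1,   0]
R2 → R2 - (2/3)·R1
R3 → R3 - (2/3)·R1
R3 → R3 - (1)·R2
REF = 
  [  3,  -3,  -3]
  [  0,   1,  -2]
  [  0,   0,   4]

Row 3 reads [0 0 | 4], i.e. 0 = 4, so the system is inconsistent and w ∉ span{v₁, v₂}.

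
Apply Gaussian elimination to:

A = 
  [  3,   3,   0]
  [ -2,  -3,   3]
Row operations:
R2 → R2 + (2/3)·R1

Resulting echelon form:
REF = 
  [  3,   3,   0]
  [  0,  -1,   3]

Rank = 2 (number of non-zero pivot rows).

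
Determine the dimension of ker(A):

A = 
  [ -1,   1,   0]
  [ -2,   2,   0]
nullity(A) = 2

Row reduce:
R2 → R2 - (2)·R1
REF = 
  [ -1,   1,   0]
  [  0,   0,   0]
Pivot columns: 1 → 1 pivot.
rank(A) = 1, so nullity(A) = 3 - 1 = 2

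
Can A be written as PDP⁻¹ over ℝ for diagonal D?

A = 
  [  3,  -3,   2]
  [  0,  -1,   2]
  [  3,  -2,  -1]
Yes

Characteristic polynomial: det(λI - A) = λ³ - λ² - 7λ - 3
By the rational root theorem any rational root is an integer dividing 3; none of those is a root, so p(λ) has no rational roots and hence (being an irreducible cubic) no repeated roots.
Discriminant of the cubic: Δ = 788
Δ > 0 ⇒ three distinct real eigenvalues: λ ≈ -1.877, -0.4765, 3.354
Three distinct real eigenvalues, so A has 3 independent eigenvectors.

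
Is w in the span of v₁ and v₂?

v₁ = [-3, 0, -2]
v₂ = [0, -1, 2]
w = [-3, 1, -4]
Yes

Form the augmented matrix and row-reduce:
[v₁|v₂|w] = 
  [ -3,   0,  -3]
  [  0,  -1,   1]
  [ -2,   2,  -4]
R3 → R3 - (2/3)·R1
R3 → R3 + (2)·R2
REF = 
  [ -3,   0,  -3]
  [  0,  -1,   1]
  [  0,   0,   0]

No row of the form [0 0 | nonzero], so the system is consistent. Back-substitution gives c₁ = 1, c₂ = -1: w = (1)·v₁ + (-1)·v₂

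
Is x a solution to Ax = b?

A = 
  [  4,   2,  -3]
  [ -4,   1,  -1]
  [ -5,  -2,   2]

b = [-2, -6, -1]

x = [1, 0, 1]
No

Ax = [1, -5, -3] ≠ b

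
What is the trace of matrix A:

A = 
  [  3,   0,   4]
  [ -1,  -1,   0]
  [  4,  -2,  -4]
-2

tr(A) = 3 + -1 + -4 = -2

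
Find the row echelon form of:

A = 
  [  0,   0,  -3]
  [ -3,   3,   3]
Row operations:
Swap R1 ↔ R2

Resulting echelon form:
REF = 
  [ -3,   3,   3]
  [  0,   0,  -3]

Rank = 2 (number of non-zero pivot rows).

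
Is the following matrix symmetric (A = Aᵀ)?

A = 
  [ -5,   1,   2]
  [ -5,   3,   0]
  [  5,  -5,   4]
No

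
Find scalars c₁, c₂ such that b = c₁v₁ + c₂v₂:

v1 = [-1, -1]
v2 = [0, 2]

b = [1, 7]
c1 = -1, c2 = 3

b = -1·v1 + 3·v2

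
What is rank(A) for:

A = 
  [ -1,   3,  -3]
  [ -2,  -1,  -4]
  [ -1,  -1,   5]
rank(A) = 3

Row reduce:
R2 → R2 - (2)·R1
R3 → R3 - (1)·R1
R3 → R3 - (4/7)·R2
REF = 
  [  -1,    3,   -3]
  [   0,   -7,    2]
  [   0,    0, 48/7]
Pivot columns: 1, 2, 3 → 3 pivots.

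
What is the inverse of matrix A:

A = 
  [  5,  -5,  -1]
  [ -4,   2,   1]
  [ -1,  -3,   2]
det(A) = (5)·((2)(2) - (1)(-3)) - (-5)·((-4)(2) - (1)(-1)) + (-1)·((-4)(-3) - (2)(-1))
  = (5)(7) - (-5)(-7) + (-1)(14)
  = -14
det(A) = -14 ≠ 0, so A is invertible.

Cofactors Cᵢⱼ = (-1)ⁱ⁺ʲ·Mᵢⱼ:
C = 
  [  7,   7,  14]
  [ 13,   9,  20]
  [ -3,  -1, -10]

adj(A) = Cᵀ:
adj(A) = 
  [  7,  13,  -3]
  [  7,   9,  -1]
  [ 14,  20, -10]

A⁻¹ = (-1/14) · adj(A):
A⁻¹ = 
  [  -1/2, -13/14,   3/14]
  [  -1/2,  -9/14,   1/14]
  [    -1,  -10/7,    5/7]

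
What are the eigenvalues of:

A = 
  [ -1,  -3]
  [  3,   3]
tr(A) = 2, det(A) = 6
Characteristic polynomial: λ² - tr(A)λ + det(A) = λ² - 2λ + 6
λ² - 2λ + 6 = 0  ⇒  λ = (2 ± √((-2)² - 4·(6)))/2 = (2 ± √(-20))/2
  = 1 + i√5,  1 - i√5

λ = 1 + i√5, 1 - i√5  (≈ 1 + 2.236i, 1 - 2.236i)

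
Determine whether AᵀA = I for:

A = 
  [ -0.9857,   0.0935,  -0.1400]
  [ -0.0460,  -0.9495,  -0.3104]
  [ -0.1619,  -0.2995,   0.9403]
Yes

AᵀA = 
  [  0.9999,   0,   0]
  [  0,   1,   0]
  [  0,   0,   1.0001]
≈ I (equal to I up to the 4-dp rounding of the entries)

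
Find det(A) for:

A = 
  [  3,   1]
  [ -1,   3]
10

For a 2×2 matrix, det = ad - bc = (3)(3) - (1)(-1) = 10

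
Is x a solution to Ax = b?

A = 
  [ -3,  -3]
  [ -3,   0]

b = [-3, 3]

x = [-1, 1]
No

Ax = [0, 3] ≠ b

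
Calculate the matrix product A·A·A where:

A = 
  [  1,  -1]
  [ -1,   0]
A² = A·A:
A²[1,1] = (1)(1) + (-1)(-1) = 2
A²[1,2] = (1)(-1) + (-1)(0) = -1
A²[2,1] = (-1)(1) + (0)(-1) = -1
A²[2,2] = (-1)(-1) + (0)(0) = 1
A² = 
  [  2,  -1]
  [ -1,   1]

A^3 = A^2·A:
A^3[1,1] = (2)(1) + (-1)(-1) = 3
A^3[1,2] = (2)(-1) + (-1)(0) = -2
A^3[2,1] = (-1)(1) + (1)(-1) = -2
A^3[2,2] = (-1)(-1) + (1)(0) = 1
A^3 = 
  [  3,  -2]
  [ -2,   1]

Therefore
A^3 = 
  [  3,  -2]
  [ -2,   1]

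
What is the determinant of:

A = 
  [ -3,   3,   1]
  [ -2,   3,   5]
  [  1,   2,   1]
35

Cofactor expansion along row 1:
det(A) = (-3)·((3)(1) - (5)(2)) - (3)·((-2)(1) - (5)(1)) + (1)·((-2)(2) - (3)(1))
  = (-3)(-7) - (3)(-7) + (1)(-7)
  = 35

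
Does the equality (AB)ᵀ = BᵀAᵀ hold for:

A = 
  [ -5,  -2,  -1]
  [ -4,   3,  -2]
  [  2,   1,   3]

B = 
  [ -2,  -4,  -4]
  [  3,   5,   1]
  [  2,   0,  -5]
Yes

(AB)ᵀ = 
  [  2,  13,   5]
  [ 10,  31,  -3]
  [ 23,  29, -22]

BᵀAᵀ = 
  [  2,  13,   5]
  [ 10,  31,  -3]
  [ 23,  29, -22]

Both sides are equal — this is the standard identity (AB)ᵀ = BᵀAᵀ, which holds for all A, B.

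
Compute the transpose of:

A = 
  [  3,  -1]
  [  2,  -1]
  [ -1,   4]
Aᵀ = 
  [  3,   2,  -1]
  [ -1,  -1,   4]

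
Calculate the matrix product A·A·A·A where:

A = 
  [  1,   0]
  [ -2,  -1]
A^4 = 
  [  1,   0]
  [  0,   1]

A² = A·A:
A²[1,1] = (1)(1) + (0)(-2) = 1
A²[1,2] = (1)(0) + (0)(-1) = 0
A²[2,1] = (-2)(1) + (-1)(-2) = 0
A²[2,2] = (-2)(0) + (-1)(-1) = 1
A² = 
  [  1,   0]
  [  0,   1]

A^3 = A^2·A:
A^3[1,1] = (1)(1) + (0)(-2) = 1
A^3[1,2] = (1)(0) + (0)(-1) = 0
A^3[2,1] = (0)(1) + (1)(-2) = -2
A^3[2,2] = (0)(0) + (1)(-1) = -1
A^3 = 
  [  1,   0]
  [ -2,  -1]

A^4 = A^3·A:
A^4[1,1] = (1)(1) + (0)(-2) = 1
A^4[1,2] = (1)(0) + (0)(-1) = 0
A^4[2,1] = (-2)(1) + (-1)(-2) = 0
A^4[2,2] = (-2)(0) + (-1)(-1) = 1
A^4 = 
  [  1,   0]
  [  0,   1]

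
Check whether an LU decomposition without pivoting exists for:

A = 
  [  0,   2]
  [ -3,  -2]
No.
A[1,1] = 0 but A[2,1] = -3 ≠ 0. Any LU with L unit lower triangular has (LU)[1,1] = U[1,1] and (LU)[2,1] = L[2,1]·U[1,1]; matching A forces U[1,1] = 0, which then forces (LU)[2,1] = 0 ≠ -3. A row swap (pivoting) is required.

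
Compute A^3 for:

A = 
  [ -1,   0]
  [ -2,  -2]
A² = A·A:
A²[1,1] = (-1)(-1) + (0)(-2) = 1
A²[1,2] = (-1)(0) + (0)(-2) = 0
A²[2,1] = (-2)(-1) + (-2)(-2) = 6
A²[2,2] = (-2)(0) + (-2)(-2) = 4
A² = 
  [  1,   0]
  [  6,   4]

A^3 = A^2·A:
A^3[1,1] = (1)(-1) + (0)(-2) = -1
A^3[1,2] = (1)(0) + (0)(-2) = 0
A^3[2,1] = (6)(-1) + (4)(-2) = -14
A^3[2,2] = (6)(0) + (4)(-2) = -8
A^3 = 
  [ -1,   0]
  [-14,  -8]

Therefore
A^3 = 
  [ -1,   0]
  [-14,  -8]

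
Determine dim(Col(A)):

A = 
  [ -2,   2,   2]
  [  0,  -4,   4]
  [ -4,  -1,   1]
dim(Col(A)) = 3

Row reduce:
R3 → R3 - (2)·R1
R3 → R3 - (5/4)·R2
REF = 
  [ -2,   2,   2]
  [  0,  -4,   4]
  [  0,   0,  -8]
Pivot columns: 1, 2, 3 → 3 pivots.
dim(Col(A)) = number of pivot columns = 3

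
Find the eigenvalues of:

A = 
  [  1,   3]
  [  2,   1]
tr(A) = 2, det(A) = -5
Characteristic polynomial: λ² - tr(A)λ + det(A) = λ² - 2λ - 5
λ² - 2λ - 5 = 0  ⇒  λ = (2 ± √((-2)² - 4·(-5)))/2 = (2 ± √(24))/2
  = 1 + √6,  1 - √6

λ = 1 + √6, 1 - √6  (≈ 3.449, -1.449)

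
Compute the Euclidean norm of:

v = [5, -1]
5.099

||v||₂ = √((5)² + (-1)²) = √26 = 5.099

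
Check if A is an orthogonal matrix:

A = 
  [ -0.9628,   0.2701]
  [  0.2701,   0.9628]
Yes

AᵀA = 
  [  0.9999,   0]
  [  0,   0.9999]
≈ I (equal to I up to the 4-dp rounding of the entries)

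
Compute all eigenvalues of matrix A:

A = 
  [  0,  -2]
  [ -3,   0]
λ = √6, -√6  (≈ 2.449, -2.449)

tr(A) = 0, det(A) = -6
Characteristic polynomial: λ² - tr(A)λ + det(A) = λ² - 6
λ² - 6 = 0  ⇒  λ = (0 ± √((0)² - 4·(-6)))/2 = (0 ± √(24))/2
  = √6,  -√6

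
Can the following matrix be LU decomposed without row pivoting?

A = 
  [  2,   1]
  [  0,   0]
Yes.
A[1,1] = 2 ≠ 0, so Gaussian elimination proceeds without a row swap: multiplier ℓ₂₁ = (0)/(2) = 0, and U[2,2] = 0 - (0)(1) = 0.
L = 
  [  1,   0]
  [  0,   1]
U = 
  [  2,   1]
  [  0,   0]
Check row 2 of LU: [(0)(2), (0)(1) + 0] = [0, 0] = row 2 of A ✓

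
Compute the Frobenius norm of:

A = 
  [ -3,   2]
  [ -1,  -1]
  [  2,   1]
||A||_F = 4.472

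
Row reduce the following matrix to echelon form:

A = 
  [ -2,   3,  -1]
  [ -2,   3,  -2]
Row operations:
R2 → R2 - (1)·R1

Resulting echelon form:
REF = 
  [ -2,   3,  -1]
  [  0,   0,  -1]

Rank = 2 (number of non-zero pivot rows).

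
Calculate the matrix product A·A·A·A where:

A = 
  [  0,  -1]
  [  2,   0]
A^4 = 
  [  4,   0]
  [  0,   4]

A² = A·A:
A²[1,1] = (0)(0) + (-1)(2) = -2
A²[1,2] = (0)(-1) + (-1)(0) = 0
A²[2,1] = (2)(0) + (0)(2) = 0
A²[2,2] = (2)(-1) + (0)(0) = -2
A² = 
  [ -2,   0]
  [  0,  -2]

A^3 = A^2·A:
A^3[1,1] = (-2)(0) + (0)(2) = 0
A^3[1,2] = (-2)(-1) + (0)(0) = 2
A^3[2,1] = (0)(0) + (-2)(2) = -4
A^3[2,2] = (0)(-1) + (-2)(0) = 0
A^3 = 
  [  0,   2]
  [ -4,   0]

A^4 = A^3·A:
A^4[1,1] = (0)(0) + (2)(2) = 4
A^4[1,2] = (0)(-1) + (2)(0) = 0
A^4[2,1] = (-4)(0) + (0)(2) = 0
A^4[2,2] = (-4)(-1) + (0)(0) = 4
A^4 = 
  [  4,   0]
  [  0,   4]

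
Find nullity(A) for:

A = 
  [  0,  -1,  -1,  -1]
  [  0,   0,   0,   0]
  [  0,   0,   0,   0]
nullity(A) = 3

Row reduce:
(no row operations needed)
REF = 
  [  0,  -1,  -1,  -1]
  [  0,   0,   0,   0]
  [  0,   0,   0,   0]
Pivot columns: 2 → 1 pivot.
rank(A) = 1, so nullity(A) = 4 - 1 = 3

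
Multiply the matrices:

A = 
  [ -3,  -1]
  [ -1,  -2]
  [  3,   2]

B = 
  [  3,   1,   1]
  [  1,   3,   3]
A is 3×2 and B is 2×3, so AB is 3×3. Each entry is (row of A)·(column of B):
AB[1,1] = (-3)(3) + (-1)(1) = -10
AB[1,2] = (-3)(1) + (-1)(3) = -6
AB[1,3] = (-3)(1) + (-1)(3) = -6
AB[2,1] = (-1)(3) + (-2)(1) = -5
AB[2,2] = (-1)(1) + (-2)(3) = -7
AB[2,3] = (-1)(1) + (-2)(3) = -7
AB[3,1] = (3)(3) + (2)(1) = 11
AB[3,2] = (3)(1) + (2)(3) = 9
AB[3,3] = (3)(1) + (2)(3) = 9

AB = 
  [-10,  -6,  -6]
  [ -5,  -7,  -7]
  [ 11,   9,   9]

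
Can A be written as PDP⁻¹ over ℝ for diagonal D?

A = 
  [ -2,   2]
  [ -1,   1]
Yes

tr(A) = -1, det(A) = 0
Characteristic polynomial: λ² - tr(A)λ + det(A) = λ² + λ
λ² + λ = λ(λ + 1)
Eigenvalues: 0, -1
λ=-1: alg. mult. = 1, geom. mult. = 2 - rank(A - (-1)I) = 2 - 1 = 1
λ=0: alg. mult. = 1, geom. mult. = 2 - rank(A - (0)I) = 2 - 1 = 1
Sum of geometric multiplicities equals n, so A has n independent eigenvectors.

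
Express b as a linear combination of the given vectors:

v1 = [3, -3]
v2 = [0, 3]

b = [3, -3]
c1 = 1, c2 = 0

b = 1·v1 + 0·v2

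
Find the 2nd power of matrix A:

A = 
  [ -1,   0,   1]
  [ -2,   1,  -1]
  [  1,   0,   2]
A² = A·A:
A²[1,1] = (-1)(-1) + (0)(-2) + (1)(1) = 2
A²[1,2] = (-1)(0) + (0)(1) + (1)(0) = 0
A²[1,3] = (-1)(1) + (0)(-1) + (1)(2) = 1
A²[2,1] = (-2)(-1) + (1)(-2) + (-1)(1) = -1
A²[2,2] = (-2)(0) + (1)(1) + (-1)(0) = 1
A²[2,3] = (-2)(1) + (1)(-1) + (-1)(2) = -5
A²[3,1] = (1)(-1) + (0)(-2) + (2)(1) = 1
A²[3,2] = (1)(0) + (0)(1) + (2)(0) = 0
A²[3,3] = (1)(1) + (0)(-1) + (2)(2) = 5
A² = 
  [  2,   0,   1]
  [ -1,   1,  -5]
  [  1,   0,   5]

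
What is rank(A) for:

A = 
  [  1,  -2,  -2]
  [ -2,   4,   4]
rank(A) = 1

Row reduce:
R2 → R2 + (2)·R1
REF = 
  [  1,  -2,  -2]
  [  0,   0,   0]
Pivot columns: 1 → 1 pivot.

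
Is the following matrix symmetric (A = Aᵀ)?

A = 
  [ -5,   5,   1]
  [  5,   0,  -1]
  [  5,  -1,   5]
No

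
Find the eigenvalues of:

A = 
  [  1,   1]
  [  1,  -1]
tr(A) = 0, det(A) = -2
Characteristic polynomial: λ² - tr(A)λ + det(A) = λ² - 2
λ² - 2 = 0  ⇒  λ = (0 ± √((0)² - 4·(-2)))/2 = (0 ± √(8))/2
  = √2,  -√2

λ = √2, -√2  (≈ 1.414, -1.414)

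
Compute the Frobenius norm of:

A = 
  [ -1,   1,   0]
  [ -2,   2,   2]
||A||_F = 3.742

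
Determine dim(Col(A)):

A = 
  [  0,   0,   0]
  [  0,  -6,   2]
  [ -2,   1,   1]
dim(Col(A)) = 2

Row reduce:
Swap R1 ↔ R3
REF = 
  [ -2,   1,   1]
  [  0,  -6,   2]
  [  0,   0,   0]
Pivot columns: 1, 2 → 2 pivots.
dim(Col(A)) = number of pivot columns = 2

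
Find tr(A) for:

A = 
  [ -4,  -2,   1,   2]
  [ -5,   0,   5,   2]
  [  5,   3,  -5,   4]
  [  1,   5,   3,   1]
-8

tr(A) = -4 + 0 + -5 + 1 = -8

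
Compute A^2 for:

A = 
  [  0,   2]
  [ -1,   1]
A² = A·A:
A²[1,1] = (0)(0) + (2)(-1) = -2
A²[1,2] = (0)(2) + (2)(1) = 2
A²[2,1] = (-1)(0) + (1)(-1) = -1
A²[2,2] = (-1)(2) + (1)(1) = -1
A² = 
  [ -2,   2]
  [ -1,  -1]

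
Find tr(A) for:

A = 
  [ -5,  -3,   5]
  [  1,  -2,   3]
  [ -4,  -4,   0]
-7

tr(A) = -5 + -2 + 0 = -7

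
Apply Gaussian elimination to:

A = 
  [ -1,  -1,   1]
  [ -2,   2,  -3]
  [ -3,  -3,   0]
Row operations:
R2 → R2 - (2)·R1
R3 → R3 - (3)·R1

Resulting echelon form:
REF = 
  [ -1,  -1,   1]
  [  0,   4,  -5]
  [  0,   0,  -3]

Rank = 3 (number of non-zero pivot rows).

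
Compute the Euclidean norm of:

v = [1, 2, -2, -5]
5.831

||v||₂ = √((1)² + (2)² + (-2)² + (-5)²) = √34 = 5.831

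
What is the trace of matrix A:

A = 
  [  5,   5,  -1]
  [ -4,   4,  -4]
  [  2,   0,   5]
14

tr(A) = 5 + 4 + 5 = 14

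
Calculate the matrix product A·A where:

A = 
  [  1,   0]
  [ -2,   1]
A² = A·A:
A²[1,1] = (1)(1) + (0)(-2) = 1
A²[1,2] = (1)(0) + (0)(1) = 0
A²[2,1] = (-2)(1) + (1)(-2) = -4
A²[2,2] = (-2)(0) + (1)(1) = 1
A² = 
  [  1,   0]
  [ -4,   1]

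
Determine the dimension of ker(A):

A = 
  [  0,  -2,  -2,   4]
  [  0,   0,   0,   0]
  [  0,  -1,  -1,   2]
nullity(A) = 3

Row reduce:
R3 → R3 - (1/2)·R1
REF = 
  [  0,  -2,  -2,   4]
  [  0,   0,   0,   0]
  [  0,   0,   0,   0]
Pivot columns: 2 → 1 pivot.
rank(A) = 1, so nullity(A) = 4 - 1 = 3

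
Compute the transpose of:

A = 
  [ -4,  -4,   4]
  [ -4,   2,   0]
Aᵀ = 
  [ -4,  -4]
  [ -4,   2]
  [  4,   0]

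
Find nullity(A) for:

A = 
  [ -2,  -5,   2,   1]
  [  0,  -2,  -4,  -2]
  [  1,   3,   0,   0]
nullity(A) = 2

Row reduce:
R3 → R3 + (1/2)·R1
R3 → R3 + (1/4)·R2
REF = 
  [ -2,  -5,   2,   1]
  [  0,  -2,  -4,  -2]
  [  0,   0,   0,   0]
Pivot columns: 1, 2 → 2 pivots.
rank(A) = 2, so nullity(A) = 4 - 2 = 2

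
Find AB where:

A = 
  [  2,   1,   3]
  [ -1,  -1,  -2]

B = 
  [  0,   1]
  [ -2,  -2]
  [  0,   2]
AB = 
  [ -2,   6]
  [  2,  -3]

A is 2×3 and B is 3×2, so AB is 2×2. Each entry is (row of A)·(column of B):
AB[1,1] = (2)(0) + (1)(-2) + (3)(0) = -2
AB[1,2] = (2)(1) + (1)(-2) + (3)(2) = 6
AB[2,1] = (-1)(0) + (-1)(-2) + (-2)(0) = 2
AB[2,2] = (-1)(1) + (-1)(-2) + (-2)(2) = -3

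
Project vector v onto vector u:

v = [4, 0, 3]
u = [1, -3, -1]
proj_u(v) = [1/11, -3/11, -1/11]

v·u = (4)(1) + (0)(-3) + (3)(-1) = 1
u·u = (1)² + (-3)² + (-1)² = 11
proj_u(v) = (v·u / u·u) × u = (1/11) × u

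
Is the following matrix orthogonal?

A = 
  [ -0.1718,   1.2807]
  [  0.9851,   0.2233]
No

AᵀA = 
  [  0.9999,  -0.0001]
  [ -0.0001,   1.6901]
≠ I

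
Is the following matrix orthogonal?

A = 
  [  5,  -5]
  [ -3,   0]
No

AᵀA = 
  [ 34, -25]
  [-25,  25]
≠ I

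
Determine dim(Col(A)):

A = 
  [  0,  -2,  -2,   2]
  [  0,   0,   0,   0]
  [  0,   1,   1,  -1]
Row reduce:
R3 → R3 + (1/2)·R1
REF = 
  [  0,  -2,  -2,   2]
  [  0,   0,   0,   0]
  [  0,   0,   0,   0]
Pivot columns: 2 → 1 pivot.
dim(Col(A)) = number of pivot columns = 1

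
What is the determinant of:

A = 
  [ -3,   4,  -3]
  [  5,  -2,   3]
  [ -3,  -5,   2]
Cofactor expansion along row 1:
det(A) = (-3)·((-2)(2) - (3)(-5)) - (4)·((5)(2) - (3)(-3)) + (-3)·((5)(-5) - (-2)(-3))
  = (-3)(11) - (4)(19) + (-3)(-31)
  = -16

det(A) = -16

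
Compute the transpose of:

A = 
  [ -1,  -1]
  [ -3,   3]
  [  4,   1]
Aᵀ = 
  [ -1,  -3,   4]
  [ -1,   3,   1]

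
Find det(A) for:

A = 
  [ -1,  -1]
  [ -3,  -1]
-2

For a 2×2 matrix, det = ad - bc = (-1)(-1) - (-1)(-3) = -2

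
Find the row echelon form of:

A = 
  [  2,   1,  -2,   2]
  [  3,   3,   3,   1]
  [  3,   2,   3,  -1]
Row operations:
R2 → R2 - (3/2)·R1
R3 → R3 - (3/2)·R1
R3 → R3 - (1/3)·R2

Resulting echelon form:
REF = 
  [    2,     1,    -2,     2]
  [    0,   3/2,     6,    -2]
  [    0,     0,     4, -10/3]

Rank = 3 (number of non-zero pivot rows).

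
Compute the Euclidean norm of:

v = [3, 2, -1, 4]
5.477

||v||₂ = √((3)² + (2)² + (-1)² + (4)²) = √30 = 5.477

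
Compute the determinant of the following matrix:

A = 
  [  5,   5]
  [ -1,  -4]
-15

For a 2×2 matrix, det = ad - bc = (5)(-4) - (5)(-1) = -15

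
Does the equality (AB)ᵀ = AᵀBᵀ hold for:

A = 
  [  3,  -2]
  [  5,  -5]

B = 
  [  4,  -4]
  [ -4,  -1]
No

(AB)ᵀ = 
  [ 20,  40]
  [-10, -15]

AᵀBᵀ = 
  [ -8, -17]
  [ 12,  13]

The two matrices differ, so (AB)ᵀ ≠ AᵀBᵀ in general. The correct identity is (AB)ᵀ = BᵀAᵀ.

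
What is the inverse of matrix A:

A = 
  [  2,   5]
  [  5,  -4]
det(A) = (2)(-4) - (5)(5) = -33
For a 2×2 matrix, A⁻¹ = (1/det(A)) · [[d, -b], [-c, a]]
    = (-1/33) · [[-4, -5], [-5, 2]]

A⁻¹ = 
  [ 4/33,  5/33]
  [ 5/33, -2/33]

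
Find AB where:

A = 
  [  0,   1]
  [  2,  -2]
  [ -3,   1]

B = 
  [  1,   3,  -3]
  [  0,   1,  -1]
A is 3×2 and B is 2×3, so AB is 3×3. Each entry is (row of A)·(column of B):
AB[1,1] = (0)(1) + (1)(0) = 0
AB[1,2] = (0)(3) + (1)(1) = 1
AB[1,3] = (0)(-3) + (1)(-1) = -1
AB[2,1] = (2)(1) + (-2)(0) = 2
AB[2,2] = (2)(3) + (-2)(1) = 4
AB[2,3] = (2)(-3) + (-2)(-1) = -4
AB[3,1] = (-3)(1) + (1)(0) = -3
AB[3,2] = (-3)(3) + (1)(1) = -8
AB[3,3] = (-3)(-3) + (1)(-1) = 8

AB = 
  [  0,   1,  -1]
  [  2,   4,  -4]
  [ -3,  -8,   8]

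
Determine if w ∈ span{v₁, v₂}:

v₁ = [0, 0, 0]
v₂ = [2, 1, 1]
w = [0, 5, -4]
No

Form the augmented matrix and row-reduce:
[v₁|v₂|w] = 
  [  0,   2,   0]
  [  0,   1,   5]
  [  0,   1,  -4]
R2 → R2 - (1/2)·R1
R3 → R3 - (1/2)·R1
R3 → R3 + (4/5)·R2
REF = 
  [  0,   2,   0]
  [  0,   0,   5]
  [  0,   0,   0]

Row 2 reads [0 0 | 5], i.e. 0 = 5, so the system is inconsistent and w ∉ span{v₁, v₂}.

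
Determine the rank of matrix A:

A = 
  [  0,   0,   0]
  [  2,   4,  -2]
rank(A) = 1

Row reduce:
Swap R1 ↔ R2
REF = 
  [  2,   4,  -2]
  [  0,   0,   0]
Pivot columns: 1 → 1 pivot.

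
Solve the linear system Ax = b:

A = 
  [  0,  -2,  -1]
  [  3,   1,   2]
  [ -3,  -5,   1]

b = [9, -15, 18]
x = [-2, -3, -3]

Row reduce the augmented matrix [A|b]:
Swap R1 ↔ R2
R3 → R3 + (1)·R1
R3 → R3 - (2)·R2
REF = 
  [  3,   1,   2, -15]
  [  0,  -2,  -1,   9]
  [  0,   0,   5, -15]

Back-substitution:
x₃ = (-15) / 5 = -3
x₂ = (9 - (-1)(-3)) / (-2) = -3
x₁ = (-15 - (1)(-3) - (2)(-3)) / 3 = -2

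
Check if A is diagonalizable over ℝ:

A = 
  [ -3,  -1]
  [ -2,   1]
Yes

tr(A) = -2, det(A) = -5
Characteristic polynomial: λ² - tr(A)λ + det(A) = λ² + 2λ - 5
λ² + 2λ - 5 = 0  ⇒  λ = (-2 ± √((2)² - 4·(-5)))/2 = (-2 ± √(24))/2
  = -1 + √6,  -1 - √6
Eigenvalues: -1 + √6, -1 - √6  (≈ 1.449, -3.449)
The two irrational eigenvalues are distinct (simple), so each has alg. mult. = geom. mult. = 1.
Sum of geometric multiplicities equals n, so A has n independent eigenvectors.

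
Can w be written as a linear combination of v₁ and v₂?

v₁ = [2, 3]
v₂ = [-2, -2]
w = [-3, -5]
Yes

Form the augmented matrix and row-reduce:
[v₁|v₂|w] = 
  [  2,  -2,  -3]
  [  3,  -2,  -5]
R2 → R2 - (3/2)·R1
REF = 
  [   2,   -2,   -3]
  [   0,    1, -1/2]

No row of the form [0 0 | nonzero], so the system is consistent. Back-substitution gives c₁ = -2, c₂ = -1/2: w = (-2)·v₁ + (-1/2)·v₂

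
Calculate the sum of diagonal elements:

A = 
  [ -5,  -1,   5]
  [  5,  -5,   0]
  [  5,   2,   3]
-7

tr(A) = -5 + -5 + 3 = -7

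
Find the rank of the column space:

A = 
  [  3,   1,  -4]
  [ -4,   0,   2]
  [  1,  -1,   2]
dim(Col(A)) = 2

Row reduce:
R2 → R2 + (4/3)·R1
R3 → R3 - (1/3)·R1
R3 → R3 + (1)·R2
REF = 
  [    3,     1,    -4]
  [    0,   4/3, -10/3]
  [    0,     0,     0]
Pivot columns: 1, 2 → 2 pivots.
dim(Col(A)) = number of pivot columns = 2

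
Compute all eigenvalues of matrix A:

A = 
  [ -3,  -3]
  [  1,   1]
tr(A) = -2, det(A) = 0
Characteristic polynomial: λ² - tr(A)λ + det(A) = λ² + 2λ
λ² + 2λ = λ(λ + 2)

λ = 0, -2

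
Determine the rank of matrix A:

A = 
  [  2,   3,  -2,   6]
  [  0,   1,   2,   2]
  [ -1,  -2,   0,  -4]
rank(A) = 2

Row reduce:
R3 → R3 + (1/2)·R1
R3 → R3 + (1/2)·R2
REF = 
  [  2,   3,  -2,   6]
  [  0,   1,   2,   2]
  [  0,   0,   0,   0]
Pivot columns: 1, 2 → 2 pivots.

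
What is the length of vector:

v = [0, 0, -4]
4

||v||₂ = √((0)² + (0)² + (-4)²) = √16 = 4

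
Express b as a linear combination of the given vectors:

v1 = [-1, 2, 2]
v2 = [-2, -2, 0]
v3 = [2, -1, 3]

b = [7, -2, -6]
c1 = -3, c2 = -2, c3 = 0

b = -3·v1 + -2·v2 + 0·v3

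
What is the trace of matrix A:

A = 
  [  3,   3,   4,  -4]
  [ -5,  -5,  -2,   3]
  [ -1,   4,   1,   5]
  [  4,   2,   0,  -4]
-5

tr(A) = 3 + -5 + 1 + -4 = -5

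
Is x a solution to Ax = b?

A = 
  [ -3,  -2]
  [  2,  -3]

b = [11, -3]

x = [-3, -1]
Yes

Ax = [11, -3] = b ✓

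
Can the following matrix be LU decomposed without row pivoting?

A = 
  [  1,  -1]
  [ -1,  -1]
Yes.
A[1,1] = 1 ≠ 0, so Gaussian elimination proceeds without a row swap: multiplier ℓ₂₁ = (-1)/(1) = -1, and U[2,2] = -1 - (-1)(-1) = -2.
L = 
  [  1,   0]
  [ -1,   1]
U = 
  [  1,  -1]
  [  0,  -2]
Check row 2 of LU: [(-1)(1), (-1)(-1) + (-2)] = [-1, -1] = row 2 of A ✓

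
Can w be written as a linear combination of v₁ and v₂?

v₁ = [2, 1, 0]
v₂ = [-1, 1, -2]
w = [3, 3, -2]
Yes

Form the augmented matrix and row-reduce:
[v₁|v₂|w] = 
  [  2,  -1,   3]
  [  1,   1,   3]
  [  0,  -2,  -2]
R2 → R2 - (1/2)·R1
R3 → R3 + (4/3)·R2
REF = 
  [  2,  -1,   3]
  [  0, 3/2, 3/2]
  [  0,   0,   0]

No row of the form [0 0 | nonzero], so the system is consistent. Back-substitution gives c₁ = 2, c₂ = 1: w = (2)·v₁ + (1)·v₂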